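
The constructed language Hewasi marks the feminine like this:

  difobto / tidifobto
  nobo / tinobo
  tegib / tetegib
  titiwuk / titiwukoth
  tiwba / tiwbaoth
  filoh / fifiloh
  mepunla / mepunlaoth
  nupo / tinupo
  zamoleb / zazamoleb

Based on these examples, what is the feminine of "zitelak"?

difobto and filoh both have last vowel 'o' yet inflect differently (tidifobto, fifiloh), so the last vowel is not what conditions the rule; the final letter is.
"zitelak" ends in -k. The one such stem in the data (titiwuk → titiwukoth) adds -oth, so the same rule applies.
The other patterns: stems ending in -o add the prefix ti-; stems ending in -b or -h repeat the first consonant+vowel as a prefix.
So zitelak → zitelakoth.

zitelakoth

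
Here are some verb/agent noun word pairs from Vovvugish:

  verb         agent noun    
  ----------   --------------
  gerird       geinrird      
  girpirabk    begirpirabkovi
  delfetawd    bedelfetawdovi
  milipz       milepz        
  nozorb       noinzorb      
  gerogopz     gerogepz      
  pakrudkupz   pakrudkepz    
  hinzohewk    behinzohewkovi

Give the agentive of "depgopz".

depgepz

gerird and delfetawd both end in -d yet inflect differently (geinrird, bedelfetawdovi), so the final letter is not what conditions the rule; the second-to-last letter is.
"depgopz" has second-to-last letter 'p'. The stems whose second-to-last letter is 'p' (milipz → milepz, gerogopz → gerogepz, pakrudkupz → pakrudkepz) change the last vowel to 'e'.
So depgopz → depgepz.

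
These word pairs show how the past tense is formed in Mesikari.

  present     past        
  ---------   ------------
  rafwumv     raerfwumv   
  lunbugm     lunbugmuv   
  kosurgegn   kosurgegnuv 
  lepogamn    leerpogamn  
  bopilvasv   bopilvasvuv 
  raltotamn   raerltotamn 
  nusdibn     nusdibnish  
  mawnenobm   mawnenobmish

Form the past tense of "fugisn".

fugisnuv

raltotamn and nusdibn both end in -n yet inflect differently (raerltotamn, nusdibnish), so the final letter is not what conditions the rule; the second-to-last letter is.
"fugisn" has second-to-last letter 's'. The one such stem in the data (bopilvasv → bopilvasvuv) adds -uv, so the same rule applies.
The other patterns: stems whose second-to-last letter is 'm' insert -er- after the first vowel; stems whose second-to-last letter is 'b' add -ish.
So fugisn → fugisnuv.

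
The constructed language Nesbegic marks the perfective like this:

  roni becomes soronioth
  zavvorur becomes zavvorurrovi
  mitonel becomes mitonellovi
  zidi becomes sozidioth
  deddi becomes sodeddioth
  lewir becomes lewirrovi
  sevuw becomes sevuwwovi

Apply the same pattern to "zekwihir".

zidi and lewir both have last vowel 'i' yet inflect differently (sozidioth, lewirrovi), so the last vowel is not what conditions the rule; the final letter is.
"zekwihir" ends in -r. The stems ending in -r (zavvorur → zavvorurrovi, lewir → lewirrovi) double the final consonant and add -ovi.
So zekwihir → zekwihirrovi.

zekwihirrovi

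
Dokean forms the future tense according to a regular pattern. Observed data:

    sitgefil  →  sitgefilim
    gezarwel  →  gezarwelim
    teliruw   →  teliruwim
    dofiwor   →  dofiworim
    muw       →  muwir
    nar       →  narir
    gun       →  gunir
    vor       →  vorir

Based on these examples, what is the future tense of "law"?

lawir

"law" has 1 vowel. The stems with 1 vowel (muw → muwir, nar → narir, gun → gunir) add -ir.
So law → lawir.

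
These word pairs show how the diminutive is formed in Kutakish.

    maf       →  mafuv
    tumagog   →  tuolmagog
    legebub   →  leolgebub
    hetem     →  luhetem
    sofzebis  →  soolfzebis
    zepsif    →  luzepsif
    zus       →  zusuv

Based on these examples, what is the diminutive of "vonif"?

maf and zepsif both end in -f yet inflect differently (mafuv, luzepsif), so the final letter is not what conditions the rule; the number of vowels is.
"vonif" has 2 vowels. The stems with 2 vowels (hetem → luhetem, zepsif → luzepsif) add the prefix lu-.
The other patterns: stems with 1 vowel add -uv; stems with 3 vowels insert -ol- after the first vowel.
So vonif → luvonif.

luvonif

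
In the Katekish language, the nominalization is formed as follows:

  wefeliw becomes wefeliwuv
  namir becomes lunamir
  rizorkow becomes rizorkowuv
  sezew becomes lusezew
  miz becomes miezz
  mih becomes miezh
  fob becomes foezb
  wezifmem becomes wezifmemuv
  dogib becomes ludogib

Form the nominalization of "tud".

fob and dogib both end in -b yet inflect differently (foezb, ludogib), so the final letter is not what conditions the rule; the number of vowels is.
"tud" has 1 vowel. The stems with 1 vowel (fob → foezb, miz → miezz, mih → miezh) insert -ez- after the first vowel.
The other patterns: stems with 2 vowels add the prefix lu-; stems with 3 vowels add -uv.
So tud → tuezd.

tuezd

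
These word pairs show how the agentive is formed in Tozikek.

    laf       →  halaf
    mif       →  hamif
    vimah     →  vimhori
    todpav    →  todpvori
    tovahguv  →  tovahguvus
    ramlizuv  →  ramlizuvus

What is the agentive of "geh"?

hageh

"geh" has 1 vowel. The stems with 1 vowel (laf → halaf, mif → hamif) add the prefix ha-.
The other patterns: stems with 2 vowels delete the last vowel and add -ori; stems with 3 vowels add -us.
So geh → hageh.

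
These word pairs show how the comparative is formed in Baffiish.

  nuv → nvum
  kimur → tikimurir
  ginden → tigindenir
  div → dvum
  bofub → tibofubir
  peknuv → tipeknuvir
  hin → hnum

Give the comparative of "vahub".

tivahubir

div and peknuv both end in -v yet inflect differently (dvum, tipeknuvir), so the final letter is not what conditions the rule; the number of vowels is.
"vahub" has 2 vowels. The stems with 2 vowels (peknuv → tipeknuvir, kimur → tikimurir, bofub → tibofubir) add ti- … -ir around the stem.
The other pattern: stems with 1 vowel delete the last vowel and add -um.
So vahub → tivahubir.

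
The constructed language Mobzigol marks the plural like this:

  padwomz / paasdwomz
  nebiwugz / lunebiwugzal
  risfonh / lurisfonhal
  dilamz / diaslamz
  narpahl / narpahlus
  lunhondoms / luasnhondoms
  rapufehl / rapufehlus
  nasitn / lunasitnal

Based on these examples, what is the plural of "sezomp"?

padwomz and nebiwugz both end in -z yet inflect differently (paasdwomz, lunebiwugzal), so the final letter is not what conditions the rule; the second-to-last letter is.
"sezomp" has second-to-last letter 'm'. The stems whose second-to-last letter is 'm' (padwomz → paasdwomz, dilamz → diaslamz, lunhondoms → luasnhondoms) insert -as- after the first vowel.
So sezomp → seaszomp.

seaszomp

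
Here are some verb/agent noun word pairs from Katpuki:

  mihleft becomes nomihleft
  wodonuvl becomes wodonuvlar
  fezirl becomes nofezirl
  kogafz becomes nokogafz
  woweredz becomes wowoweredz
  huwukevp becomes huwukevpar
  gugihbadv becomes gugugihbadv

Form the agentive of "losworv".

nolosworv

woweredz and kogafz both end in -z yet inflect differently (wowoweredz, nokogafz), so the final letter is not what conditions the rule; the second-to-last letter is.
"losworv" has second-to-last letter 'r'. The one such stem in the data (fezirl → nofezirl) adds the prefix no-, so the same rule applies.
The other patterns: stems whose second-to-last letter is 'd' repeat the first consonant+vowel as a prefix; stems whose second-to-last letter is 'v' add -ar.
So losworv → nolosworv.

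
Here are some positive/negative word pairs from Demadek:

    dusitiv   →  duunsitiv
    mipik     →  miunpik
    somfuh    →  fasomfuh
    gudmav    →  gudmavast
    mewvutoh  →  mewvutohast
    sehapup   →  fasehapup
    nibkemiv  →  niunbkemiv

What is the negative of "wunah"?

wunahast

dusitiv and gudmav both end in -v yet inflect differently (duunsitiv, gudmavast), so the final letter is not what conditions the rule; the last vowel is.
"wunah" has last vowel 'a'. The one such stem in the data (gudmav → gudmavast) adds -ast, so the same rule applies.
The other patterns: stems whose last vowel is 'i' insert -un- after the first vowel; stems whose last vowel is 'u' add the prefix fa-.
So wunah → wunahast.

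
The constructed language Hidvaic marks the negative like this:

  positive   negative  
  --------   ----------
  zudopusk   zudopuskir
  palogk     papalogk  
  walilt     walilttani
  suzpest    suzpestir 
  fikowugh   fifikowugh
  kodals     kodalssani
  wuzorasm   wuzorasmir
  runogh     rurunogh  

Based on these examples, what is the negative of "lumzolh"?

zudopusk and palogk both end in -k yet inflect differently (zudopuskir, papalogk), so the final letter is not what conditions the rule; the second-to-last letter is.
"lumzolh" has second-to-last letter 'l'. The stems whose second-to-last letter is 'l' (walilt → walilttani, kodals → kodalssani) double the final consonant and add -ani.
The other patterns: stems whose second-to-last letter is 's' add -ir; stems whose second-to-last letter is 'g' repeat the first consonant+vowel as a prefix.
So lumzolh → lumzolhhani.

lumzolhhani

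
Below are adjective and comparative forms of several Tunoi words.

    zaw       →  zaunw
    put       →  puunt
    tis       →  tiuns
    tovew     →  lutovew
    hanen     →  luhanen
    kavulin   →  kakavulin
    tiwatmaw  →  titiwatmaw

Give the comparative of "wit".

wiunt

"wit" has 1 vowel. The stems with 1 vowel (zaw → zaunw, put → puunt, tis → tiuns) insert -un- after the first vowel.
The other patterns: stems with 2 vowels add the prefix lu-; stems with 3 vowels repeat the first consonant+vowel as a prefix.
So wit → wiunt.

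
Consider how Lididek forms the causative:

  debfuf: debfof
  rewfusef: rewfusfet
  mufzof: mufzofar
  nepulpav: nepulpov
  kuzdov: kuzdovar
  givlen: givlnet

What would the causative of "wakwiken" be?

wakwiknet

"wakwiken" has last vowel 'e'. The stems whose last vowel is 'e' (givlen → givlnet, rewfusef → rewfusfet) delete the last vowel and add -et.
The other patterns: stems whose last vowel is 'o' add -ar; stems whose last vowel is 'a' or 'u' change the last vowel to 'o'.
So wakwiken → wakwiknet.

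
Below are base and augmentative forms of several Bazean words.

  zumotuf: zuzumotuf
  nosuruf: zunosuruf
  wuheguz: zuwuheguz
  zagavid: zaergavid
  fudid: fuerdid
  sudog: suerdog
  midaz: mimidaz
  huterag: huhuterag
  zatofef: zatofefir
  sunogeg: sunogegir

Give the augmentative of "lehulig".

leerhulig

"lehulig" has last vowel 'i'. The stems whose last vowel is 'i' (zagavid → zaergavid, fudid → fuerdid) insert -er- after the first vowel.
The other patterns: stems whose last vowel is 'u' add the prefix zu-; stems whose last vowel is 'a' repeat the first consonant+vowel as a prefix; stems whose last vowel is 'e' add -ir.
So lehulig → leerhulig.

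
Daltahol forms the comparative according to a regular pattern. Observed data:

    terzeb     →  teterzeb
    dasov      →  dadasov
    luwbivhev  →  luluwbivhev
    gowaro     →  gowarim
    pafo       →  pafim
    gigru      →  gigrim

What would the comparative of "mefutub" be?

memefutub

"mefutub" ends in a consonant. The stems ending in a consonant (terzeb → teterzeb, dasov → dadasov, luwbivhev → luluwbivhev) repeat the first consonant+vowel as a prefix.
The other pattern: stems ending in a vowel drop the final letter and add -im.
So mefutub → memefutub.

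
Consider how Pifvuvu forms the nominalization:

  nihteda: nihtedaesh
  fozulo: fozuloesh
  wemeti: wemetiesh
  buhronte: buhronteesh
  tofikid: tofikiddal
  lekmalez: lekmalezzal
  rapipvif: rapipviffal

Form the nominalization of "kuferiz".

"kuferiz" ends in a consonant. The stems ending in a consonant (tofikid → tofikiddal, lekmalez → lekmalezzal, rapipvif → rapipviffal) double the final consonant and add -al.
So kuferiz → kuferizzal.

kuferizzal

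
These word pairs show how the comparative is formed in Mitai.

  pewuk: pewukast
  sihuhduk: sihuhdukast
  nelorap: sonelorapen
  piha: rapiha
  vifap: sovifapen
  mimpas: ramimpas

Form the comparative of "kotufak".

kotufakast

vifap and mimpas both have last vowel 'a' yet inflect differently (sovifapen, ramimpas), so the last vowel is not what conditions the rule; the final letter is.
"kotufak" ends in -k. The stems ending in -k (pewuk → pewukast, sihuhduk → sihuhdukast) add -ast.
The other patterns: stems ending in -p add so- … -en around the stem; stems ending in -a or -s add the prefix ra-.
So kotufak → kotufakast.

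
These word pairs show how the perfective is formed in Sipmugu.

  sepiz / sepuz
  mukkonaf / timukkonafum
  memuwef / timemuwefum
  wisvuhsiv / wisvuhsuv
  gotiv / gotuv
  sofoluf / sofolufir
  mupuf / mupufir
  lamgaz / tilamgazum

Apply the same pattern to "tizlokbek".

titizlokbekum

sofoluf and memuwef both end in -f yet inflect differently (sofolufir, timemuwefum), so the final letter is not what conditions the rule; the last vowel is.
"tizlokbek" has last vowel 'e'. The one such stem in the data (memuwef → timemuwefum) adds ti- … -um around the stem, so the same rule applies.
So tizlokbek → titizlokbekum.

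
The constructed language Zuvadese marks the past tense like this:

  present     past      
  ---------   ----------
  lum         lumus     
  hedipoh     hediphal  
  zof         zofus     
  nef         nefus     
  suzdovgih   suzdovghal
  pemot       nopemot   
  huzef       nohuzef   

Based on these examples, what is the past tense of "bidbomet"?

nef and huzef both end in -f yet inflect differently (nefus, nohuzef), so the final letter is not what conditions the rule; the number of vowels is.
"bidbomet" has 3 vowels. The stems with 3 vowels (suzdovgih → suzdovghal, hedipoh → hediphal) delete the last vowel and add -al.
So bidbomet → bidbomtal.

bidbomtal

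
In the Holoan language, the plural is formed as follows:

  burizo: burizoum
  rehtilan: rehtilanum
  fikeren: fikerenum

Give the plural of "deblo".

debloum

Every pair shown (burizo → burizoum, rehtilan → rehtilanum, fikeren → fikerenum) follows the same rule: add -um.
So deblo → debloum.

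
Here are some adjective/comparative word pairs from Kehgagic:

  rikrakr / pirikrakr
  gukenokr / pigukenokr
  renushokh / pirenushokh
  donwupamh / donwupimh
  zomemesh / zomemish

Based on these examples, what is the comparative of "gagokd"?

"gagokd" has second-to-last letter 'k'. The stems whose second-to-last letter is 'k' (rikrakr → pirikrakr, gukenokr → pigukenokr, renushokh → pirenushokh) add the prefix pi-.
The other pattern: stems whose second-to-last letter is 'm' or 's' change the last vowel to 'i'.
So gagokd → pigagokd.

pigagokd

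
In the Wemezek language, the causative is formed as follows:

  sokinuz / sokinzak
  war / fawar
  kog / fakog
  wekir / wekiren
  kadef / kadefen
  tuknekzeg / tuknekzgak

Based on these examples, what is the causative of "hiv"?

war and wekir both end in -r yet inflect differently (fawar, wekiren), so the final letter is not what conditions the rule; the number of vowels is.
"hiv" has 1 vowel. The stems with 1 vowel (war → fawar, kog → fakog) add the prefix fa-.
The other patterns: stems with 2 vowels add -en; stems with 3 vowels delete the last vowel and add -ak.
So hiv → fahiv.

fahiv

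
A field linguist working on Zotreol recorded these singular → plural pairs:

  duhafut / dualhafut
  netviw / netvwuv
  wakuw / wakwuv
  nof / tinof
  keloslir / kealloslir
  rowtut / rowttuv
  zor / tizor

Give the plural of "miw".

timiw

rowtut and duhafut both end in -t yet inflect differently (rowttuv, dualhafut), so the final letter is not what conditions the rule; the number of vowels is.
"miw" has 1 vowel. The stems with 1 vowel (zor → tizor, nof → tinof) add the prefix ti-.
The other patterns: stems with 2 vowels delete the last vowel and add -uv; stems with 3 vowels insert -al- after the first vowel.
So miw → timiw.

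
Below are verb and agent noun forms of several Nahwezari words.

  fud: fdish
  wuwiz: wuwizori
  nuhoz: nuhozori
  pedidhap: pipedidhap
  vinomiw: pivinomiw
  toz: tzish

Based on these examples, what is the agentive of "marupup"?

"marupup" has 3 vowels. The stems with 3 vowels (vinomiw → pivinomiw, pedidhap → pipedidhap) add the prefix pi-.
So marupup → pimarupup.

pimarupup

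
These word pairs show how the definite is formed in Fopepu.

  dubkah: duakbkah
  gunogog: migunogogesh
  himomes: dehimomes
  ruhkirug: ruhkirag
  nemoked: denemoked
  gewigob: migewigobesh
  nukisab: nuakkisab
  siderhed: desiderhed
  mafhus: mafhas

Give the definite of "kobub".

gewigob and nukisab both end in -b yet inflect differently (migewigobesh, nuakkisab), so the final letter is not what conditions the rule; the last vowel is.
"kobub" has last vowel 'u'. The stems whose last vowel is 'u' (mafhus → mafhas, ruhkirug → ruhkirag) change the last vowel to 'a'.
So kobub → kobab.

kobab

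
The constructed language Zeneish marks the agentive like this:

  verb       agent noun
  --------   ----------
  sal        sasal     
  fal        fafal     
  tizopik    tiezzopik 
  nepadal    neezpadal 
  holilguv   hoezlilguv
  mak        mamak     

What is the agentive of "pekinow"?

sal and nepadal both end in -l yet inflect differently (sasal, neezpadal), so the final letter is not what conditions the rule; the number of vowels is.
"pekinow" has 3 vowels. The stems with 3 vowels (holilguv → hoezlilguv, nepadal → neezpadal, tizopik → tiezzopik) insert -ez- after the first vowel.
The other pattern: stems with 1 vowel repeat the first consonant+vowel as a prefix.
So pekinow → peezkinow.

peezkinow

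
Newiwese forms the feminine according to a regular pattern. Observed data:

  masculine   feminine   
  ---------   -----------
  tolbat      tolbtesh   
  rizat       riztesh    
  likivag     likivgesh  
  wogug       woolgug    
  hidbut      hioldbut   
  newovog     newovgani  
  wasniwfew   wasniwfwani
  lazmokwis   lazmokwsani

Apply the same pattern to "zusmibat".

zusmibtesh

"zusmibat" has last vowel 'a'. The stems whose last vowel is 'a' (tolbat → tolbtesh, rizat → riztesh, likivag → likivgesh) delete the last vowel and add -esh.
The other patterns: stems whose last vowel is 'u' insert -ol- after the first vowel; stems whose last vowel is 'e', 'i' or 'o' delete the last vowel and add -ani.
So zusmibat → zusmibtesh.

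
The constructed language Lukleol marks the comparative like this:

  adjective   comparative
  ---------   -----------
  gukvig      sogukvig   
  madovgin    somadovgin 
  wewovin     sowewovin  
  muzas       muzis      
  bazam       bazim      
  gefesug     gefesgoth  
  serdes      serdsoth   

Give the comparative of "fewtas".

gukvig and gefesug both end in -g yet inflect differently (sogukvig, gefesgoth), so the final letter is not what conditions the rule; the last vowel is.
"fewtas" has last vowel 'a'. The stems whose last vowel is 'a' (muzas → muzis, bazam → bazim) change the last vowel to 'i'.
The other patterns: stems whose last vowel is 'i' add the prefix so-; stems whose last vowel is 'e' or 'u' delete the last vowel and add -oth.
So fewtas → fewtis.

fewtis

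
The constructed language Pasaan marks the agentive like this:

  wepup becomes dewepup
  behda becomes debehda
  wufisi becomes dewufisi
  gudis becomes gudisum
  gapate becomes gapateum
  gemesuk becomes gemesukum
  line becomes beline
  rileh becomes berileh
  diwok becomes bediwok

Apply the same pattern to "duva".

beduva

"duva" begins with d-. The one such stem in the data (diwok → bediwok) adds the prefix be-, so the same rule applies.
So duva → beduva.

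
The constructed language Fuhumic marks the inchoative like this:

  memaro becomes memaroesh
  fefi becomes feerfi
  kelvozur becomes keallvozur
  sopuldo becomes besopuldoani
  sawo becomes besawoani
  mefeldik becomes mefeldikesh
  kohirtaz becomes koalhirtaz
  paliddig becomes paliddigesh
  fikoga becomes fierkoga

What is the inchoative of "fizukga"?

sopuldo and memaro both end in -o yet inflect differently (besopuldoani, memaroesh), so the final letter is not what conditions the rule; the first letter is.
"fizukga" begins with f-. The stems beginning with f- (fefi → feerfi, fikoga → fierkoga) insert -er- after the first vowel.
The other patterns: stems beginning with k- insert -al- after the first vowel; stems beginning with s- add be- … -ani around the stem; stems beginning with m- or p- add -esh.
So fizukga → fierzukga.

fierzukga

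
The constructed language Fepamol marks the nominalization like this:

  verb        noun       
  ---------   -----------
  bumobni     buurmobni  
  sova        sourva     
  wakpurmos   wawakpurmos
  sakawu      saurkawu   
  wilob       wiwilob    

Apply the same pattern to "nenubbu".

neurnubbu

wilob and sova both have 2 vowels yet inflect differently (wiwilob, sourva), so the number of vowels is not what conditions the rule; whether the stem ends in a vowel or a consonant is.
"nenubbu" ends in a vowel. The stems ending in a vowel (sova → sourva, bumobni → buurmobni, sakawu → saurkawu) insert -ur- after the first vowel.
So nenubbu → neurnubbu.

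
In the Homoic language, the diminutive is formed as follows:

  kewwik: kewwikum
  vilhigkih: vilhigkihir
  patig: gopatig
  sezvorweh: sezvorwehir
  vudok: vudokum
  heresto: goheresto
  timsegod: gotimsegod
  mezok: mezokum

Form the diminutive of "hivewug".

gohivewug

kewwik and vilhigkih both have last vowel 'i' yet inflect differently (kewwikum, vilhigkihir), so the last vowel is not what conditions the rule; the final letter is.
"hivewug" ends in -g. The one such stem in the data (patig → gopatig) adds the prefix go-, so the same rule applies.
So hivewug → gohivewug.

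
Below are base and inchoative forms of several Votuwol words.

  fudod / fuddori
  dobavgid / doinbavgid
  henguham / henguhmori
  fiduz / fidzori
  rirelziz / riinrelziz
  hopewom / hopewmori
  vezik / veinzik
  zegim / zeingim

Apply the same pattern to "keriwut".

dobavgid and fudod both end in -d yet inflect differently (doinbavgid, fuddori), so the final letter is not what conditions the rule; the last vowel is.
"keriwut" has last vowel 'u'. The one such stem in the data (fiduz → fidzori) deletes the last vowel and adds -ori (as do fudod, henguham), so the same rule applies.
The other pattern: stems whose last vowel is 'i' insert -in- after the first vowel.
So keriwut → keriwtori.

keriwtori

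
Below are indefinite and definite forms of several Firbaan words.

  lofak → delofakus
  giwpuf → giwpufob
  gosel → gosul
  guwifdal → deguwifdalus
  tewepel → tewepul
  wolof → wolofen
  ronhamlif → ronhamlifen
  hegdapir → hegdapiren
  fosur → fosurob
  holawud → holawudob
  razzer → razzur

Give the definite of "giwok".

fosur and hegdapir both end in -r yet inflect differently (fosurob, hegdapiren), so the final letter is not what conditions the rule; the last vowel is.
"giwok" has last vowel 'o'. The one such stem in the data (wolof → wolofen) adds -en, so the same rule applies.
The other patterns: stems whose last vowel is 'u' add -ob; stems whose last vowel is 'e' change the last vowel to 'u'; stems whose last vowel is 'a' add de- … -us around the stem.
So giwok → giwoken.

giwoken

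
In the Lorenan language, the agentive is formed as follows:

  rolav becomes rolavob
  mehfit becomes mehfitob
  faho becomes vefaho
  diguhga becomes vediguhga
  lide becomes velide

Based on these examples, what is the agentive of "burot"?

burotob

rolav and diguhga both have last vowel 'a' yet inflect differently (rolavob, vediguhga), so the last vowel is not what conditions the rule; whether the stem ends in a vowel or a consonant is.
"burot" ends in a consonant. The stems ending in a consonant (rolav → rolavob, mehfit → mehfitob) add -ob.
The other pattern: stems ending in a vowel add the prefix ve-.
So burot → burotob.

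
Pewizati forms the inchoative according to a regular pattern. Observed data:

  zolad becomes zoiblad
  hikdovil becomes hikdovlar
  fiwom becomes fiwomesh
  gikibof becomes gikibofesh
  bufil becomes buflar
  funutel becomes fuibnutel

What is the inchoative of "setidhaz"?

bufil and funutel both end in -l yet inflect differently (buflar, fuibnutel), so the final letter is not what conditions the rule; the last vowel is.
"setidhaz" has last vowel 'a'. The one such stem in the data (zolad → zoiblad) inserts -ib- after the first vowel (as does funutel), so the same rule applies.
The other patterns: stems whose last vowel is 'o' add -esh; stems whose last vowel is 'i' delete the last vowel and add -ar.
So setidhaz → seibtidhaz.

seibtidhaz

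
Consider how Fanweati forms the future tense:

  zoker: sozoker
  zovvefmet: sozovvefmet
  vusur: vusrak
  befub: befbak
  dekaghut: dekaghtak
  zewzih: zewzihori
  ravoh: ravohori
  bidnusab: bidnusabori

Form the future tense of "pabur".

pabrak

"pabur" has last vowel 'u'. The stems whose last vowel is 'u' (vusur → vusrak, befub → befbak, dekaghut → dekaghtak) delete the last vowel and add -ak.
So pabur → pabrak.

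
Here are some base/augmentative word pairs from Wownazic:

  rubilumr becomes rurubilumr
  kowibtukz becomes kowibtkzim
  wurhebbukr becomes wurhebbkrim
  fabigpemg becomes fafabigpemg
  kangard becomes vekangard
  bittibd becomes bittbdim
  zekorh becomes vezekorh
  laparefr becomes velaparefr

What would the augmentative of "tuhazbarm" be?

wurhebbukr and rubilumr both end in -r yet inflect differently (wurhebbkrim, rurubilumr), so the final letter is not what conditions the rule; the second-to-last letter is.
"tuhazbarm" has second-to-last letter 'r'. The stems whose second-to-last letter is 'r' (zekorh → vezekorh, kangard → vekangard) add the prefix ve-.
The other patterns: stems whose second-to-last letter is 'b' or 'k' delete the last vowel and add -im; stems whose second-to-last letter is 'm' repeat the first consonant+vowel as a prefix.
So tuhazbarm → vetuhazbarm.

vetuhazbarm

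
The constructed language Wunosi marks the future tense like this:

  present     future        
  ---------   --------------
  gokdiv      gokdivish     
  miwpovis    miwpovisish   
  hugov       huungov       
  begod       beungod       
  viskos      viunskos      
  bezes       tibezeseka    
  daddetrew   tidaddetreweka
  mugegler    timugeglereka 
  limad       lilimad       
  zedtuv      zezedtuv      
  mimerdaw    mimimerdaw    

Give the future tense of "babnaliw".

"babnaliw" has last vowel 'i'. The stems whose last vowel is 'i' (gokdiv → gokdivish, miwpovis → miwpovisish) add -ish.
So babnaliw → babnaliwish.

babnaliwish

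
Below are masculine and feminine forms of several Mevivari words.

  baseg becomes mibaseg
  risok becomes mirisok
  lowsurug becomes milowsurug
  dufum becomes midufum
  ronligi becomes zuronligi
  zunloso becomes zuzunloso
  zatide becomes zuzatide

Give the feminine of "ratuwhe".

risok and zunloso both have last vowel 'o' yet inflect differently (mirisok, zuzunloso), so the last vowel is not what conditions the rule; whether the stem ends in a vowel or a consonant is.
"ratuwhe" ends in a vowel. The stems ending in a vowel (ronligi → zuronligi, zunloso → zuzunloso, zatide → zuzatide) add the prefix zu-.
So ratuwhe → zuratuwhe.

zuratuwhe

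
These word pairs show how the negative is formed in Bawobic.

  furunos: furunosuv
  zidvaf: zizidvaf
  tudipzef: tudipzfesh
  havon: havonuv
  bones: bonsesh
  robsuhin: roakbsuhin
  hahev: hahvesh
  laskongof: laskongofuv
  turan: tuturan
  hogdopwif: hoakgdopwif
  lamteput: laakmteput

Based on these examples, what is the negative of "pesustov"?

pesustovuv

"pesustov" has last vowel 'o'. The stems whose last vowel is 'o' (laskongof → laskongofuv, furunos → furunosuv, havon → havonuv) add -uv.
The other patterns: stems whose last vowel is 'e' delete the last vowel and add -esh; stems whose last vowel is 'a' repeat the first consonant+vowel as a prefix; stems whose last vowel is 'i' or 'u' insert -ak- after the first vowel.
So pesustov → pesustovuv.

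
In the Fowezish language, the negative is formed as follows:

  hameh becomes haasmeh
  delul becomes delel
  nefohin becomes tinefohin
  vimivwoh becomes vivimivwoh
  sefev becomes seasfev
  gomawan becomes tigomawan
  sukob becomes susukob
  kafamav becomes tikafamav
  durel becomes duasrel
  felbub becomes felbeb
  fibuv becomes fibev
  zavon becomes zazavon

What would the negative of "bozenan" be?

tibozenan

"bozenan" has last vowel 'a'. The stems whose last vowel is 'a' (gomawan → tigomawan, kafamav → tikafamav) add the prefix ti-.
So bozenan → tibozenan.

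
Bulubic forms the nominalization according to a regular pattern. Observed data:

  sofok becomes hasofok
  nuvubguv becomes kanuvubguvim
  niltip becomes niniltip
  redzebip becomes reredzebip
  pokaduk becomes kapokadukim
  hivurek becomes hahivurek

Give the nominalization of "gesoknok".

hagesoknok

pokaduk and sofok both end in -k yet inflect differently (kapokadukim, hasofok), so the final letter is not what conditions the rule; the last vowel is.
"gesoknok" has last vowel 'o'. The one such stem in the data (sofok → hasofok) adds the prefix ha-, so the same rule applies.
The other patterns: stems whose last vowel is 'i' repeat the first consonant+vowel as a prefix; stems whose last vowel is 'u' add ka- … -im around the stem.
So gesoknok → hagesoknok.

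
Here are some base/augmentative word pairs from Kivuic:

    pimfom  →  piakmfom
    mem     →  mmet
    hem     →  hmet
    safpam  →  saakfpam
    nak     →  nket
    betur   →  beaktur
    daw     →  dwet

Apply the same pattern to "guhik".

guakhik

hem and safpam both end in -m yet inflect differently (hmet, saakfpam), so the final letter is not what conditions the rule; the number of vowels is.
"guhik" has 2 vowels. The stems with 2 vowels (betur → beaktur, safpam → saakfpam, pimfom → piakmfom) insert -ak- after the first vowel.
So guhik → guakhik.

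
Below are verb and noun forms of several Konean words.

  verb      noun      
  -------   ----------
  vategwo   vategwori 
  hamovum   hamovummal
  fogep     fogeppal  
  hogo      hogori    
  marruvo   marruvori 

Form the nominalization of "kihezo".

kihezori

"kihezo" ends in -o. The stems ending in -o (hogo → hogori, vategwo → vategwori, marruvo → marruvori) drop the final letter and add -ori.
So kihezo → kihezori.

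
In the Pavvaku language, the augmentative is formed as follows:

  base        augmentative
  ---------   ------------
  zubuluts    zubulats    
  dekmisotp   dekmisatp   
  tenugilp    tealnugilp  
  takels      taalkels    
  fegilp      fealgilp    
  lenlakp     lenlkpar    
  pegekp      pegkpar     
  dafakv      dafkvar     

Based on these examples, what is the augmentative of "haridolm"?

dekmisotp and tenugilp both end in -p yet inflect differently (dekmisatp, tealnugilp), so the final letter is not what conditions the rule; the second-to-last letter is.
"haridolm" has second-to-last letter 'l'. The stems whose second-to-last letter is 'l' (tenugilp → tealnugilp, takels → taalkels, fegilp → fealgilp) insert -al- after the first vowel.
So haridolm → haalridolm.

haalridolm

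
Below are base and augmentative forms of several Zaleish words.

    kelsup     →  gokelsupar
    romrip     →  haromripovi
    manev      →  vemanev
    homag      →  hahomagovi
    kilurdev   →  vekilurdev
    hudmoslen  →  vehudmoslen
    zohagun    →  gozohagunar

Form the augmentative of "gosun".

"gosun" has last vowel 'u'. The stems whose last vowel is 'u' (zohagun → gozohagunar, kelsup → gokelsupar) add go- … -ar around the stem.
The other patterns: stems whose last vowel is 'e' add the prefix ve-; stems whose last vowel is 'a' or 'i' add ha- … -ovi around the stem.
So gosun → gogosunar.

gogosunar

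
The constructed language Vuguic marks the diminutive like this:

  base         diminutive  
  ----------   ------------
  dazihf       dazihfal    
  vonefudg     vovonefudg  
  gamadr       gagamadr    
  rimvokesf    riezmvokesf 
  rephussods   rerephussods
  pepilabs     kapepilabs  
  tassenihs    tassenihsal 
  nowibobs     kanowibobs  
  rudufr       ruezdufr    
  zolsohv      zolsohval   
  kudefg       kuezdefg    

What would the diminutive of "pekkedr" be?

"pekkedr" has second-to-last letter 'd'. The stems whose second-to-last letter is 'd' (rephussods → rerephussods, vonefudg → vovonefudg, gamadr → gagamadr) repeat the first consonant+vowel as a prefix.
So pekkedr → pepekkedr.

pepekkedr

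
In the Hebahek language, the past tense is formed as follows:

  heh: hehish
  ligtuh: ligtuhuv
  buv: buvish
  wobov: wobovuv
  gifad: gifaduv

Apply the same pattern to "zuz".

zuzish

heh and ligtuh both end in -h yet inflect differently (hehish, ligtuhuv), so the final letter is not what conditions the rule; the number of vowels is.
"zuz" has 1 vowel. The stems with 1 vowel (heh → hehish, buv → buvish) add -ish.
So zuz → zuzish.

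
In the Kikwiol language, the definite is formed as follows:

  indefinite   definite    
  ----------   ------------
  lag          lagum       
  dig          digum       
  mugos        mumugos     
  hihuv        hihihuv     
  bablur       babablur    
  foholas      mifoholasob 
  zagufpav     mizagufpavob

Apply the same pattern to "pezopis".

mipezopisob

"pezopis" has 3 vowels. The stems with 3 vowels (foholas → mifoholasob, zagufpav → mizagufpavob) add mi- … -ob around the stem.
The other patterns: stems with 1 vowel add -um; stems with 2 vowels repeat the first consonant+vowel as a prefix.
So pezopis → mipezopisob.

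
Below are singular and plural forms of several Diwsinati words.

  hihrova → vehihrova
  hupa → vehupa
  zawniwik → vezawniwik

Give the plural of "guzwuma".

veguzwuma

Every pair shown (hihrova → vehihrova, hupa → vehupa, zawniwik → vezawniwik) follows the same rule: add the prefix ve-.
So guzwuma → veguzwuma.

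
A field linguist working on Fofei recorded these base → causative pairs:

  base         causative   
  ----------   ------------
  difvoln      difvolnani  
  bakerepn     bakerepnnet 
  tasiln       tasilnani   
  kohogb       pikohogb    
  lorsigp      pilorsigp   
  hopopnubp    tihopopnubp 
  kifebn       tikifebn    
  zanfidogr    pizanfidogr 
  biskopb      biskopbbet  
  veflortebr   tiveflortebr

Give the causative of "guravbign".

piguravbign

"guravbign" has second-to-last letter 'g'. The stems whose second-to-last letter is 'g' (lorsigp → pilorsigp, zanfidogr → pizanfidogr, kohogb → pikohogb) add the prefix pi-.
The other patterns: stems whose second-to-last letter is 'b' add the prefix ti-; stems whose second-to-last letter is 'l' add -ani; stems whose second-to-last letter is 'p' double the final consonant and add -et.
So guravbign → piguravbign.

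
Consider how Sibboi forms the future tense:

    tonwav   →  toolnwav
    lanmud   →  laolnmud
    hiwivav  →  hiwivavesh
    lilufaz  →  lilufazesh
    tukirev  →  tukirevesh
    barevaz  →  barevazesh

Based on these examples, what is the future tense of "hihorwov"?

hihorwovesh

tonwav and hiwivav both end in -v yet inflect differently (toolnwav, hiwivavesh), so the final letter is not what conditions the rule; the number of vowels is.
"hihorwov" has 3 vowels. The stems with 3 vowels (hiwivav → hiwivavesh, lilufaz → lilufazesh, tukirev → tukirevesh) add -esh.
So hihorwov → hihorwovesh.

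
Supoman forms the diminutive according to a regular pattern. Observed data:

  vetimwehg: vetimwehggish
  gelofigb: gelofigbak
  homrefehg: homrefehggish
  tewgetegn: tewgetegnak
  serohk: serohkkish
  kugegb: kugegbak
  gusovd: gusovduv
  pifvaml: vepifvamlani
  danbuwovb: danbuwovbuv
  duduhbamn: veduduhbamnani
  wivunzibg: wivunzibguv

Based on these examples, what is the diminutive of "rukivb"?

rukivbuv

"rukivb" has second-to-last letter 'v'. The stems whose second-to-last letter is 'v' (danbuwovb → danbuwovbuv, gusovd → gusovduv) add -uv.
The other patterns: stems whose second-to-last letter is 'g' add -ak; stems whose second-to-last letter is 'h' double the final consonant and add -ish; stems whose second-to-last letter is 'm' add ve- … -ani around the stem.
So rukivb → rukivbuv.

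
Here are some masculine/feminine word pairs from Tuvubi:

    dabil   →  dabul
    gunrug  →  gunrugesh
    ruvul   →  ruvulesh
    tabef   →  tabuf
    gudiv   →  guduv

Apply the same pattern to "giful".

ruvul and dabil both end in -l yet inflect differently (ruvulesh, dabul), so the final letter is not what conditions the rule; the last vowel is.
"giful" has last vowel 'u'. The stems whose last vowel is 'u' (ruvul → ruvulesh, gunrug → gunrugesh) add -esh.
The other pattern: stems whose last vowel is 'e' or 'i' change the last vowel to 'u'.
So giful → gifulesh.

gifulesh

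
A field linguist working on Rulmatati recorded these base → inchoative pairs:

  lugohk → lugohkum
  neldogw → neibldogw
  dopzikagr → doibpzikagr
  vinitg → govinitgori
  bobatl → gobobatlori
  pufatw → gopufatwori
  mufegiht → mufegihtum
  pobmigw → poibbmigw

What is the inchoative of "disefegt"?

neldogw and pufatw both end in -w yet inflect differently (neibldogw, gopufatwori), so the final letter is not what conditions the rule; the second-to-last letter is.
"disefegt" has second-to-last letter 'g'. The stems whose second-to-last letter is 'g' (neldogw → neibldogw, pobmigw → poibbmigw, dopzikagr → doibpzikagr) insert -ib- after the first vowel.
So disefegt → diibsefegt.

diibsefegt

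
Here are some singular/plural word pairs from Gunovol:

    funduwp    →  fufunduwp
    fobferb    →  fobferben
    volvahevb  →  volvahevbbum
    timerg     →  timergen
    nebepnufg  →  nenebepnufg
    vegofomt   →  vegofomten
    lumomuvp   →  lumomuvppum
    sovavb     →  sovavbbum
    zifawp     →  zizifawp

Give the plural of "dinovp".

lumomuvp and funduwp both end in -p yet inflect differently (lumomuvppum, fufunduwp), so the final letter is not what conditions the rule; the second-to-last letter is.
"dinovp" has second-to-last letter 'v'. The stems whose second-to-last letter is 'v' (volvahevb → volvahevbbum, lumomuvp → lumomuvppum, sovavb → sovavbbum) double the final consonant and add -um.
The other patterns: stems whose second-to-last letter is 'f' or 'w' repeat the first consonant+vowel as a prefix; stems whose second-to-last letter is 'm' or 'r' add -en.
So dinovp → dinovppum.

dinovppum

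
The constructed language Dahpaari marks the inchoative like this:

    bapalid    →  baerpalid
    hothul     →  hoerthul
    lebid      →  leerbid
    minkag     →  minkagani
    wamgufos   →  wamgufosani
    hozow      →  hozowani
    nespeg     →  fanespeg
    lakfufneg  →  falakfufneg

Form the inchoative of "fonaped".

"fonaped" has last vowel 'e'. The stems whose last vowel is 'e' (nespeg → fanespeg, lakfufneg → falakfufneg) add the prefix fa-.
So fonaped → fafonaped.

fafonaped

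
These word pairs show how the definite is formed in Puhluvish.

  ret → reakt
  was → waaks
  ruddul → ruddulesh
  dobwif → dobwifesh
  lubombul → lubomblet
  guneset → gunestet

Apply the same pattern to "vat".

ruddul and lubombul both end in -l yet inflect differently (ruddulesh, lubomblet), so the final letter is not what conditions the rule; the number of vowels is.
"vat" has 1 vowel. The stems with 1 vowel (ret → reakt, was → waaks) insert -ak- after the first vowel.
So vat → vaakt.

vaakt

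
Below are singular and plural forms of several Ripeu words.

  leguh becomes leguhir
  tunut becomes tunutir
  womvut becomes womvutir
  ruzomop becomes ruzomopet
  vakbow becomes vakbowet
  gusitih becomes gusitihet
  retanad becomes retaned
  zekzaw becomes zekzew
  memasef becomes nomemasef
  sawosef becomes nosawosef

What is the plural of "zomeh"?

"zomeh" has last vowel 'e'. The stems whose last vowel is 'e' (memasef → nomemasef, sawosef → nosawosef) add the prefix no-.
So zomeh → nozomeh.

nozomeh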